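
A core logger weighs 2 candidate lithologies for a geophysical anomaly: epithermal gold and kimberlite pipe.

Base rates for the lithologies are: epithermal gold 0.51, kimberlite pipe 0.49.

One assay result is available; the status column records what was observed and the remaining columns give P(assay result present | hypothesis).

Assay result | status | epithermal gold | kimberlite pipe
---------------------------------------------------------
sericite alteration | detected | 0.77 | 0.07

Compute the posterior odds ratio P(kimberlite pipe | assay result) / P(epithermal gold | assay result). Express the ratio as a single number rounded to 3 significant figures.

0.0873

The normalizing constant cancels in an odds ratio, so compute prior × likelihood for the two hypotheses only:
  kimberlite pipe: 0.49 × 0.07 = 0.0343
  epithermal gold: 0.51 × 0.77 = 0.3927
Posterior odds = 0.0343 / 0.3927 ≈ 0.0873.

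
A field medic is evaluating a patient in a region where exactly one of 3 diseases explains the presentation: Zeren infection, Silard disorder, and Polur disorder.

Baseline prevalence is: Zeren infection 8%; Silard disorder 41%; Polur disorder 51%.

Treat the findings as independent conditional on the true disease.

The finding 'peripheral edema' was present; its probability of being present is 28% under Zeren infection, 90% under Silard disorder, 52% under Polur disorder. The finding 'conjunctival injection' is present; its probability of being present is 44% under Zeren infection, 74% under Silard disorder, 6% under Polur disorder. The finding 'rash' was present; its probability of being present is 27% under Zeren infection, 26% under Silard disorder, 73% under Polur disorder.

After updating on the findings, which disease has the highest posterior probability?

Silard disorder

For each hypothesis, the unnormalized posterior weight is prior × product of the finding likelihoods:
  Zeren infection: 0.08 × 0.28 × 0.44 × 0.27 = 0.0026611
  Silard disorder: 0.41 × 0.90 × 0.74 × 0.26 = 0.070996
  Polur disorder: 0.51 × 0.52 × 0.06 × 0.73 = 0.011616
Normalizing constant Z = 0.0026611 + 0.070996 + 0.011616 = 0.085272.
P(Zeren infection | evidence) ≈ 0.0026611 / 0.085272 ≈ 0.031
P(Silard disorder | evidence) ≈ 0.070996 / 0.085272 ≈ 0.833
P(Polur disorder | evidence) ≈ 0.011616 / 0.085272 ≈ 0.136
The largest is 0.833, so Silard disorder is most probable.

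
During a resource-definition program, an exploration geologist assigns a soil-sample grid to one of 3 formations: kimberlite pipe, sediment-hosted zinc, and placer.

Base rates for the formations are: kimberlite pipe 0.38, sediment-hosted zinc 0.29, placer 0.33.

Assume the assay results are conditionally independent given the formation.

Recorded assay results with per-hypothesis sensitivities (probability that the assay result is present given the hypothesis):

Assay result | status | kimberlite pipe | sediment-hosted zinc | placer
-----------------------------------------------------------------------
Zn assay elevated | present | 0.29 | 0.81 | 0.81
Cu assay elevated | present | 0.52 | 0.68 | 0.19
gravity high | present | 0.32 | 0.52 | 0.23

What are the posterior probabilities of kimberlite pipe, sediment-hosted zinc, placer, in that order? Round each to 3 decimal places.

0.162, 0.735, 0.103

For each hypothesis, the unnormalized posterior weight is prior × product of the assay result likelihoods:
  kimberlite pipe: 0.38 × 0.29 × 0.52 × 0.32 = 0.018337
  sediment-hosted zinc: 0.29 × 0.81 × 0.68 × 0.52 = 0.083061
  placer: 0.33 × 0.81 × 0.19 × 0.23 = 0.011681
Marginal likelihood of the evidence = 0.11308.
P(kimberlite pipe | evidence) = 0.018337 / 0.11308 ≈ 0.162
P(sediment-hosted zinc | evidence) = 0.083061 / 0.11308 ≈ 0.735
P(placer | evidence) = 0.011681 / 0.11308 ≈ 0.103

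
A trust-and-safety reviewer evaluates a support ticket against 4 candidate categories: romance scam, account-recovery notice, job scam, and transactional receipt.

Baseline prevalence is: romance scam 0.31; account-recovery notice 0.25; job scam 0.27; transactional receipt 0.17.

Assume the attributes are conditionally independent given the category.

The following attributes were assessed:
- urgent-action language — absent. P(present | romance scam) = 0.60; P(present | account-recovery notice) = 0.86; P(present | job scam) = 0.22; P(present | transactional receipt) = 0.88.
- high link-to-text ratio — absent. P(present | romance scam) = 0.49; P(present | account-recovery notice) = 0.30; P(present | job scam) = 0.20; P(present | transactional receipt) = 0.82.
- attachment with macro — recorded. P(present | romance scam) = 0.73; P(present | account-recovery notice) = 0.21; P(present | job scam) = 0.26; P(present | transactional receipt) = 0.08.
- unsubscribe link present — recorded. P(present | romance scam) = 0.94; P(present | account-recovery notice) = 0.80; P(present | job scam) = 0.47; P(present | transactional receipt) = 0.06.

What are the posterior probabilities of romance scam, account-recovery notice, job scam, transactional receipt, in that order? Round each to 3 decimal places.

0.637, 0.060, 0.302, 0.000

For each hypothesis, the unnormalized posterior weight is prior × product of the attribute likelihoods (using 1 − P(present | H) for each absent attribute):
  romance scam: 0.31 × (1 − 0.60) × (1 − 0.49) × 0.73 × 0.94 = 0.043395
  account-recovery notice: 0.25 × (1 − 0.86) × (1 − 0.30) × 0.21 × 0.80 = 0.004116
  job scam: 0.27 × (1 − 0.22) × (1 − 0.20) × 0.26 × 0.47 = 0.020588
  transactional receipt: 0.17 × (1 − 0.88) × (1 − 0.82) × 0.08 × 0.06 = 1.7626e-05
Normalizing constant Z = 0.043395 + 0.004116 + 0.020588 + 1.7626e-05 = 0.068117.
P(romance scam | evidence) = 0.043395 / 0.068117 ≈ 0.637
P(account-recovery notice | evidence) = 0.004116 / 0.068117 ≈ 0.060
P(job scam | evidence) = 0.020588 / 0.068117 ≈ 0.302
P(transactional receipt | evidence) = 1.7626e-05 / 0.068117 ≈ 0.000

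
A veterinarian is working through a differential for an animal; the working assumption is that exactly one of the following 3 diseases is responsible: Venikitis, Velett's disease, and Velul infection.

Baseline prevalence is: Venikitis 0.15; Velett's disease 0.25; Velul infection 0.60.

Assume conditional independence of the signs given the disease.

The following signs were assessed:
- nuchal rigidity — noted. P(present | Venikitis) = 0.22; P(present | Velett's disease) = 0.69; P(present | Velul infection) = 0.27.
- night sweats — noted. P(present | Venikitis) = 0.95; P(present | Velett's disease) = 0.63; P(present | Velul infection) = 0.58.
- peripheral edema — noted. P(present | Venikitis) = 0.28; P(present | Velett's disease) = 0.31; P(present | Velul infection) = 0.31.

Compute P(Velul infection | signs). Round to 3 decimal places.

0.407

For each hypothesis, the unnormalized posterior weight is prior × product of the sign likelihoods:
  Venikitis: 0.15 × 0.22 × 0.95 × 0.28 = 0.008778
  Velett's disease: 0.25 × 0.69 × 0.63 × 0.31 = 0.033689
  Velul infection: 0.60 × 0.27 × 0.58 × 0.31 = 0.029128
Normalizing constant Z = 0.008778 + 0.033689 + 0.029128 = 0.071595.
P(Velul infection | evidence) = 0.029128 / 0.071595 ≈ 0.407.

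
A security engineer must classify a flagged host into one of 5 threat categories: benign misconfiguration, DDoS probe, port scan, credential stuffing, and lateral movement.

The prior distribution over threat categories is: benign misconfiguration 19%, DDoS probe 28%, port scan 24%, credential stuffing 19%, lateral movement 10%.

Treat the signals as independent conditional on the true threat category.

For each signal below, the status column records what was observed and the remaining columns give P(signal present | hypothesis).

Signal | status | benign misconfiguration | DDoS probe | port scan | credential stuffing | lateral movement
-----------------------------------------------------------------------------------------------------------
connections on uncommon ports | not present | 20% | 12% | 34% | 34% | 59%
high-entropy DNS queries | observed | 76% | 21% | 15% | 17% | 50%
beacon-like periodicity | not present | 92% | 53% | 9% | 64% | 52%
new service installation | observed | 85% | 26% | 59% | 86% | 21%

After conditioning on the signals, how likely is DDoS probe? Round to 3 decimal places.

0.178

For each hypothesis, the unnormalized posterior weight is prior × product of the signal likelihoods (using 1 − P(present | H) for each absent signal):
  benign misconfiguration: 0.19 × (1 − 0.20) × 0.76 × (1 − 0.92) × 0.85 = 0.0078554
  DDoS probe: 0.28 × (1 − 0.12) × 0.21 × (1 − 0.53) × 0.26 = 0.0063231
  port scan: 0.24 × (1 − 0.34) × 0.15 × (1 − 0.09) × 0.59 = 0.012757
  credential stuffing: 0.19 × (1 − 0.34) × 0.17 × (1 − 0.64) × 0.86 = 0.0066001
  lateral movement: 0.10 × (1 − 0.59) × 0.50 × (1 − 0.52) × 0.21 = 0.0020664
The unnormalized weights sum to 0.035602.
P(DDoS probe | evidence) = 0.0063231 / 0.035602 ≈ 0.178.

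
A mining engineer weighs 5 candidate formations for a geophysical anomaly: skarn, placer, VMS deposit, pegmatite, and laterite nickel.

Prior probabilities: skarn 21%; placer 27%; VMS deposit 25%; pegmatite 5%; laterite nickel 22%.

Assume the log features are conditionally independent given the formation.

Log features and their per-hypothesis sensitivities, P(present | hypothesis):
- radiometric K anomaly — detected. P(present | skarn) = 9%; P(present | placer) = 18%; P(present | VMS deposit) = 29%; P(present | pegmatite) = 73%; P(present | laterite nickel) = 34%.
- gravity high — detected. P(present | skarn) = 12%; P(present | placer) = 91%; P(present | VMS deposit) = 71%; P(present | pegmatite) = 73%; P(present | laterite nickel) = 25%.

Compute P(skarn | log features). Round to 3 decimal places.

0.016

Multiply each prior by the joint likelihood of the log feature pattern:
  skarn: 0.21 × 0.09 × 0.12 = 0.002268
  placer: 0.27 × 0.18 × 0.91 = 0.044226
  VMS deposit: 0.25 × 0.29 × 0.71 = 0.051475
  pegmatite: 0.05 × 0.73 × 0.73 = 0.026645
  laterite nickel: 0.22 × 0.34 × 0.25 = 0.0187
Normalizing constant Z = 0.002268 + 0.044226 + 0.051475 + 0.026645 + 0.0187 = 0.14331.
P(skarn | evidence) = 0.002268 / 0.14331 ≈ 0.016.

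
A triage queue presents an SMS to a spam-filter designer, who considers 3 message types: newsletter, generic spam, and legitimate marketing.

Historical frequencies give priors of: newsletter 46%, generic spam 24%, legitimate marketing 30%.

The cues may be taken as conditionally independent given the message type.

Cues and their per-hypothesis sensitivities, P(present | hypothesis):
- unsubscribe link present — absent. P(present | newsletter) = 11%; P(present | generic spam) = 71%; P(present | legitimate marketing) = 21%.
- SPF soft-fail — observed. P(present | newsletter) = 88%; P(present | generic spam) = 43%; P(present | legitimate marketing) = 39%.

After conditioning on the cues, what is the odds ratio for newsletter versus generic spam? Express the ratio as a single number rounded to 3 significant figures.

12.0

Posterior odds equal prior odds times the likelihood ratio; only the two competing hypotheses matter (using 1 − P(present | H) for each absent cue).
  newsletter: 0.46 × (1 − 0.11) × 0.88 = 0.36027
  generic spam: 0.24 × (1 − 0.71) × 0.43 = 0.029928
Posterior odds = 0.36027 / 0.029928 ≈ 12.0.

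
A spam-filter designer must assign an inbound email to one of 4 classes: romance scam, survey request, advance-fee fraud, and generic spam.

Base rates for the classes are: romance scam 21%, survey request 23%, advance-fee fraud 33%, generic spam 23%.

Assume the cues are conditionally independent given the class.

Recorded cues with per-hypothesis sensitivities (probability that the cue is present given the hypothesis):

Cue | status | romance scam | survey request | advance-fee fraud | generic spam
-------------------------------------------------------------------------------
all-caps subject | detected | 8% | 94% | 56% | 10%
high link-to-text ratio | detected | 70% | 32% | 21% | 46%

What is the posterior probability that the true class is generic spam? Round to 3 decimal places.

For each hypothesis, the unnormalized posterior weight is prior × product of the cue likelihoods:
  romance scam: 0.21 × 0.08 × 0.70 = 0.01176
  survey request: 0.23 × 0.94 × 0.32 = 0.069184
  advance-fee fraud: 0.33 × 0.56 × 0.21 = 0.038808
  generic spam: 0.23 × 0.10 × 0.46 = 0.01058
Normalizing constant Z = 0.01176 + 0.069184 + 0.038808 + 0.01058 = 0.13033.
P(generic spam | evidence) = 0.01058 / 0.13033 ≈ 0.081.

0.081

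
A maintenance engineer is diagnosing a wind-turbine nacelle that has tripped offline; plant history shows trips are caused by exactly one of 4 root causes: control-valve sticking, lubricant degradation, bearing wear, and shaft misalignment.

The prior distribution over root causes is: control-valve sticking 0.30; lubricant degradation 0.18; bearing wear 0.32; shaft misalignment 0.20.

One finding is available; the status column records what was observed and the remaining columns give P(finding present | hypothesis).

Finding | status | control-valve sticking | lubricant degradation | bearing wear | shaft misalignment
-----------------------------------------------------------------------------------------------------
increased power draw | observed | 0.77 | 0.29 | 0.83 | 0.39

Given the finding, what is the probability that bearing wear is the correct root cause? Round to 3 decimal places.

By Bayes' rule, the unnormalized weight for each hypothesis is prior × likelihood:
  control-valve sticking: 0.30 × 0.77 = 0.231
  lubricant degradation: 0.18 × 0.29 = 0.0522
  bearing wear: 0.32 × 0.83 = 0.2656
  shaft misalignment: 0.20 × 0.39 = 0.078
Normalizing constant Z = 0.231 + 0.0522 + 0.2656 + 0.078 = 0.6268.
P(bearing wear | evidence) = 0.2656 / 0.6268 ≈ 0.424.

0.424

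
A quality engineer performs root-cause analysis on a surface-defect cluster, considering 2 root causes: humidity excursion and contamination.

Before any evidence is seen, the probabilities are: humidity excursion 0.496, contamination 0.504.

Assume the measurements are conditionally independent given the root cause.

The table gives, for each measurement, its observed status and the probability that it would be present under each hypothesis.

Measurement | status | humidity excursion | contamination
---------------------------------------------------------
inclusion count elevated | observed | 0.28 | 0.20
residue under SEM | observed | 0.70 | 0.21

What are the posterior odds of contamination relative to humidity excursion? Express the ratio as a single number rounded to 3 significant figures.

0.218

Posterior odds equal prior odds times the likelihood ratio; only the two competing hypotheses matter.
  contamination: 0.504 × 0.20 × 0.21 = 0.021168
  humidity excursion: 0.496 × 0.28 × 0.70 = 0.097216
Odds(contamination : humidity excursion) = 0.021168 / 0.097216 ≈ 0.218.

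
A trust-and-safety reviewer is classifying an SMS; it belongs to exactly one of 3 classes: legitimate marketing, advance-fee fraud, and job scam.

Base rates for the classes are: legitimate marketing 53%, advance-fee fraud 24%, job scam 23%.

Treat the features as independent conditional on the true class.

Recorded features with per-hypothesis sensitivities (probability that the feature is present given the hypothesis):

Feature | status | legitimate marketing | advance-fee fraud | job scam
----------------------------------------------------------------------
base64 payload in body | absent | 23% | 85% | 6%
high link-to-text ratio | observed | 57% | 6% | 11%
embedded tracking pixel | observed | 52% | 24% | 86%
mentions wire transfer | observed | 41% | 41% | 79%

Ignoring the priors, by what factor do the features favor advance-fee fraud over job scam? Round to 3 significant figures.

0.0126

The Bayes factor is the ratio of the joint likelihoods of the feature pattern under the two hypotheses (using 1 − P(present | H) for each absent feature).
  advance-fee fraud: (1 − 0.85) × 0.06 × 0.24 × 0.41 = 0.0008856
  job scam: (1 − 0.06) × 0.11 × 0.86 × 0.79 = 0.07025
Bayes factor = 0.0008856 / 0.07025 ≈ 0.0126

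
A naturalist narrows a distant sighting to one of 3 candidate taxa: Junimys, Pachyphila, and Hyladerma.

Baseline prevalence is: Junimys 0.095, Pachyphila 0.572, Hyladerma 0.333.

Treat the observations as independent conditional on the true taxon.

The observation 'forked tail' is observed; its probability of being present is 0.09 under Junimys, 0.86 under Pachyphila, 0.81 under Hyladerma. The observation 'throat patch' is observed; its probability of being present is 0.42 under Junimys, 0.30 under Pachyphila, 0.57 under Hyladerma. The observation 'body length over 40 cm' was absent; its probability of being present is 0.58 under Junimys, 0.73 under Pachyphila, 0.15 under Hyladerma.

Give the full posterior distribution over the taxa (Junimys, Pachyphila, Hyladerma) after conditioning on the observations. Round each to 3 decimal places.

For each hypothesis, the unnormalized posterior weight is prior × product of the observation likelihoods (using 1 − P(present | H) for each absent observation):
  Junimys: 0.095 × 0.09 × 0.42 × (1 − 0.58) = 0.0015082
  Pachyphila: 0.572 × 0.86 × 0.30 × (1 − 0.73) = 0.039846
  Hyladerma: 0.333 × 0.81 × 0.57 × (1 − 0.15) = 0.13068
Normalizing constant Z = 0.0015082 + 0.039846 + 0.13068 = 0.17204.
P(Junimys | evidence) = 0.0015082 / 0.17204 ≈ 0.009
P(Pachyphila | evidence) = 0.039846 / 0.17204 ≈ 0.232
P(Hyladerma | evidence) = 0.13068 / 0.17204 ≈ 0.760

0.009, 0.232, 0.760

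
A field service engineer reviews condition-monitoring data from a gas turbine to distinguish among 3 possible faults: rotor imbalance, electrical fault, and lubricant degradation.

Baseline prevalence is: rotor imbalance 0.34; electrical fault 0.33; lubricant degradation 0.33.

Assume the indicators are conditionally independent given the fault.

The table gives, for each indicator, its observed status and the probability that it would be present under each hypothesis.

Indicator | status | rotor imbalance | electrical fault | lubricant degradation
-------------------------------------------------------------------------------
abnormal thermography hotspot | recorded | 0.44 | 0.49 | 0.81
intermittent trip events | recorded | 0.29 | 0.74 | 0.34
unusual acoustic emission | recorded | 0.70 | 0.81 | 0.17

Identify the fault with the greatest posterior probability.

electrical fault

For each hypothesis, the unnormalized posterior weight is prior × product of the indicator likelihoods:
  rotor imbalance: 0.34 × 0.44 × 0.29 × 0.70 = 0.030369
  electrical fault: 0.33 × 0.49 × 0.74 × 0.81 = 0.096923
  lubricant degradation: 0.33 × 0.81 × 0.34 × 0.17 = 0.01545
The unnormalized weights sum to 0.14274.
P(rotor imbalance | evidence) ≈ 0.030369 / 0.14274 ≈ 0.213
P(electrical fault | evidence) ≈ 0.096923 / 0.14274 ≈ 0.679
P(lubricant degradation | evidence) ≈ 0.01545 / 0.14274 ≈ 0.108
The largest is 0.679, so electrical fault is most probable.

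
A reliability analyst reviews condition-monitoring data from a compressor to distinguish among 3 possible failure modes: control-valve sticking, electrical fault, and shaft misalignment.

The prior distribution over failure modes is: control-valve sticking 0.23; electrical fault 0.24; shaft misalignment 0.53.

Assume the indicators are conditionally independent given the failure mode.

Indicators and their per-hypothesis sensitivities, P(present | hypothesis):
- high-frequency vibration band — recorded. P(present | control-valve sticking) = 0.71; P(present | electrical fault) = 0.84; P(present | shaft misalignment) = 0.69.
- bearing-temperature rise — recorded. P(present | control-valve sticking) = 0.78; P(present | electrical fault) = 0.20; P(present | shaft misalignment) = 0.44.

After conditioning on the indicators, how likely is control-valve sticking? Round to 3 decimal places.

0.388

Multiply each prior by the joint likelihood of the indicator pattern:
  control-valve sticking: 0.23 × 0.71 × 0.78 = 0.12737
  electrical fault: 0.24 × 0.84 × 0.20 = 0.04032
  shaft misalignment: 0.53 × 0.69 × 0.44 = 0.16091
The unnormalized weights sum to 0.3286.
P(control-valve sticking | evidence) = 0.12737 / 0.3286 ≈ 0.388.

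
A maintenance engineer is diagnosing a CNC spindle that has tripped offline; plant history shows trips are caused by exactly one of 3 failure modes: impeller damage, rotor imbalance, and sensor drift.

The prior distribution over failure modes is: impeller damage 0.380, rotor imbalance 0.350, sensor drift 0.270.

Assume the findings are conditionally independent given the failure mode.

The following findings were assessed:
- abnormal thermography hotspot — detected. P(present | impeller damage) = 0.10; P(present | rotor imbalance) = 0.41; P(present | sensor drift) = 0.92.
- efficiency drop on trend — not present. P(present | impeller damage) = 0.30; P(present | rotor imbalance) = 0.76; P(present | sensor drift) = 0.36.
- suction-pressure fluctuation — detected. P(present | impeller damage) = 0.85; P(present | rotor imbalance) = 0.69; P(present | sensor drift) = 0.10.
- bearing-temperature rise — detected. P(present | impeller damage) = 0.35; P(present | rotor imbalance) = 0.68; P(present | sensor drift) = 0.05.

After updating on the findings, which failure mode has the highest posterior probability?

For each hypothesis, the unnormalized posterior weight is prior × product of the finding likelihoods (using 1 − P(present | H) for each absent finding):
  impeller damage: 0.380 × 0.10 × (1 − 0.30) × 0.85 × 0.35 = 0.0079135
  rotor imbalance: 0.350 × 0.41 × (1 − 0.76) × 0.69 × 0.68 = 0.016159
  sensor drift: 0.270 × 0.92 × (1 − 0.36) × 0.10 × 0.05 = 0.00079488
Marginal likelihood of the evidence = 0.024868.
P(impeller damage | evidence) ≈ 0.0079135 / 0.024868 ≈ 0.318
P(rotor imbalance | evidence) ≈ 0.016159 / 0.024868 ≈ 0.650
P(sensor drift | evidence) ≈ 0.00079488 / 0.024868 ≈ 0.032
The largest is 0.650, so rotor imbalance is most probable.

rotor imbalance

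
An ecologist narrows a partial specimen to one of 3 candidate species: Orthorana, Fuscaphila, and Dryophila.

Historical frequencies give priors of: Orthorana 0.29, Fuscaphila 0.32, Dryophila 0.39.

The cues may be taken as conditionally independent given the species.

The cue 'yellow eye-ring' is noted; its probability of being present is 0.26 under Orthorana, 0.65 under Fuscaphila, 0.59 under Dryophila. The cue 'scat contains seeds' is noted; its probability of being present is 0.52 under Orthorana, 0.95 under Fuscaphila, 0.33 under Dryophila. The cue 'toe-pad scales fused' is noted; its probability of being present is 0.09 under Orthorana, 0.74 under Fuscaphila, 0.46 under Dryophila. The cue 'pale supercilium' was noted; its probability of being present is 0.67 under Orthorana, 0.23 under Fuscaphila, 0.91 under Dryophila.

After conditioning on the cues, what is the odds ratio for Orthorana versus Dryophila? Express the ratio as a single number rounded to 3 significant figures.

0.0744

The normalizing constant cancels in an odds ratio, so compute prior × likelihood for the two hypotheses only:
  Orthorana: 0.29 × 0.26 × 0.52 × 0.09 × 0.67 = 0.0023642
  Dryophila: 0.39 × 0.59 × 0.33 × 0.46 × 0.91 = 0.031786
Odds(Orthorana : Dryophila) = 0.0023642 / 0.031786 ≈ 0.0744.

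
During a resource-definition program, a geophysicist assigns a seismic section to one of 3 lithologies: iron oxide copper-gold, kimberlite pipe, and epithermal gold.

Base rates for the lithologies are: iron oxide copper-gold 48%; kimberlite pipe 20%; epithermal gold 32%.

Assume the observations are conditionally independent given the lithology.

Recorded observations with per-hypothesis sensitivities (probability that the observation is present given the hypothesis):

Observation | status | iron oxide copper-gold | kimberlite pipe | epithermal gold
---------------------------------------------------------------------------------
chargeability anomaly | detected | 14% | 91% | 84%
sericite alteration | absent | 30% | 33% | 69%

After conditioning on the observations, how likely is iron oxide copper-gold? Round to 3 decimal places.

By Bayes' rule with conditional independence, the unnormalized weight for each hypothesis is prior × ∏ likelihoods (using 1 − P(present | H) for each absent observation):
  iron oxide copper-gold: 0.48 × 0.14 × (1 − 0.30) = 0.04704
  kimberlite pipe: 0.20 × 0.91 × (1 − 0.33) = 0.12194
  epithermal gold: 0.32 × 0.84 × (1 − 0.69) = 0.083328
Marginal likelihood of the evidence = 0.25231.
P(iron oxide copper-gold | evidence) = 0.04704 / 0.25231 ≈ 0.186.

0.186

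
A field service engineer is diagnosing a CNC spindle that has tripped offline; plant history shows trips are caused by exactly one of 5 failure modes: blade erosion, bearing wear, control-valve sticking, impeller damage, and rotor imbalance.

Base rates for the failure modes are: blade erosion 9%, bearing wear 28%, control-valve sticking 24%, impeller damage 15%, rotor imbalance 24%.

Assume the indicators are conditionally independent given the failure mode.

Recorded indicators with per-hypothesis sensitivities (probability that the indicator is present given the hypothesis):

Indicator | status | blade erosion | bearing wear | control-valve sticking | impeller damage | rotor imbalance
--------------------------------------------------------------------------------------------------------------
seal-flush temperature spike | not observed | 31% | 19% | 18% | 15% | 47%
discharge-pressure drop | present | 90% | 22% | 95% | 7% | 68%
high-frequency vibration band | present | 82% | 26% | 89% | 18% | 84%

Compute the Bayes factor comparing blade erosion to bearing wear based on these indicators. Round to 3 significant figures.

11.0

Take the product of per-indicator likelihoods under each hypothesis (using 1 − P(present | H) for each absent indicator), then divide.
  blade erosion: (1 − 0.31) × 0.90 × 0.82 = 0.50922
  bearing wear: (1 − 0.19) × 0.22 × 0.26 = 0.046332
Bayes factor = 0.50922 / 0.046332 ≈ 11.0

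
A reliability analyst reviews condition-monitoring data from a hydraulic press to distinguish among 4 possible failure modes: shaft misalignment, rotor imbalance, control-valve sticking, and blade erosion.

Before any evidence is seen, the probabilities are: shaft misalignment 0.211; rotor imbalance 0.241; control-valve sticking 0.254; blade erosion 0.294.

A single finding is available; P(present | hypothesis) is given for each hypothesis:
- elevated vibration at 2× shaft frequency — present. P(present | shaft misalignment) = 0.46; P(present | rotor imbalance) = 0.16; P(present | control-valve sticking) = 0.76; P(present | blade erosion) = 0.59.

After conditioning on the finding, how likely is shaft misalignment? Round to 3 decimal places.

0.193

By Bayes' rule, the unnormalized weight for each hypothesis is prior × likelihood:
  shaft misalignment: 0.211 × 0.46 = 0.09706
  rotor imbalance: 0.241 × 0.16 = 0.03856
  control-valve sticking: 0.254 × 0.76 = 0.19304
  blade erosion: 0.294 × 0.59 = 0.17346
The unnormalized weights sum to 0.50212.
P(shaft misalignment | evidence) = 0.09706 / 0.50212 ≈ 0.193.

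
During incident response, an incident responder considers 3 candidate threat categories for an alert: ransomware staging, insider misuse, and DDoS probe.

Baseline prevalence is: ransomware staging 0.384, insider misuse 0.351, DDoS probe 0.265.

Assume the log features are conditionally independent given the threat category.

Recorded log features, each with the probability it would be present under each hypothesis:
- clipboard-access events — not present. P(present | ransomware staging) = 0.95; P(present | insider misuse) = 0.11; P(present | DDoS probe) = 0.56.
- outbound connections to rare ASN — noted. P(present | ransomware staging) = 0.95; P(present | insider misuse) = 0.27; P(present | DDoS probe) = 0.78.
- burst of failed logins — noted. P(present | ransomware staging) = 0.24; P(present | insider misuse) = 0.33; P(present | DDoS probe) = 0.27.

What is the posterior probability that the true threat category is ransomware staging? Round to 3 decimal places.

0.077

For each hypothesis, the unnormalized posterior weight is prior × product of the log feature likelihoods (using 1 − P(present | H) for each absent log feature):
  ransomware staging: 0.384 × (1 − 0.95) × 0.95 × 0.24 = 0.0043776
  insider misuse: 0.351 × (1 − 0.11) × 0.27 × 0.33 = 0.027834
  DDoS probe: 0.265 × (1 − 0.56) × 0.78 × 0.27 = 0.024556
Marginal likelihood of the evidence = 0.056768.
P(ransomware staging | evidence) = 0.0043776 / 0.056768 ≈ 0.077.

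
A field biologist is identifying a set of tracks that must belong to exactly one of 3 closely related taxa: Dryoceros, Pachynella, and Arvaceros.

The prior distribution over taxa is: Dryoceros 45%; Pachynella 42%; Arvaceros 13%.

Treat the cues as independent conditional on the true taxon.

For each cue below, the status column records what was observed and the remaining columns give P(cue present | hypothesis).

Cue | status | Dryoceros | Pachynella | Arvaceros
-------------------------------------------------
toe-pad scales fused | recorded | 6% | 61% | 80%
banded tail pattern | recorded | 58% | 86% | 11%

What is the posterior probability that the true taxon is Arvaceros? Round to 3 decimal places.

0.046

Multiply each prior by the joint likelihood of the cue pattern:
  Dryoceros: 0.45 × 0.06 × 0.58 = 0.01566
  Pachynella: 0.42 × 0.61 × 0.86 = 0.22033
  Arvaceros: 0.13 × 0.80 × 0.11 = 0.01144
Normalizing constant Z = 0.01566 + 0.22033 + 0.01144 = 0.24743.
P(Arvaceros | evidence) = 0.01144 / 0.24743 ≈ 0.046.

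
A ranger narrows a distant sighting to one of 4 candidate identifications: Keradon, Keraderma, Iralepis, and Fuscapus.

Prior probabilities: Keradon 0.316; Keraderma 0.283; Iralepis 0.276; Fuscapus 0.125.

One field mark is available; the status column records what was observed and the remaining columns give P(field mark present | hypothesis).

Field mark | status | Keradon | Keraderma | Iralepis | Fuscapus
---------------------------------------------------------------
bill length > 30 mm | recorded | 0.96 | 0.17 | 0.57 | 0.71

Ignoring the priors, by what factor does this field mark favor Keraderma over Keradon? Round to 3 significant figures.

Likelihood of this field mark under each hypothesis:
  Keraderma: 0.17
  Keradon: 0.96
Bayes factor = 0.17 / 0.96 ≈ 0.177

0.177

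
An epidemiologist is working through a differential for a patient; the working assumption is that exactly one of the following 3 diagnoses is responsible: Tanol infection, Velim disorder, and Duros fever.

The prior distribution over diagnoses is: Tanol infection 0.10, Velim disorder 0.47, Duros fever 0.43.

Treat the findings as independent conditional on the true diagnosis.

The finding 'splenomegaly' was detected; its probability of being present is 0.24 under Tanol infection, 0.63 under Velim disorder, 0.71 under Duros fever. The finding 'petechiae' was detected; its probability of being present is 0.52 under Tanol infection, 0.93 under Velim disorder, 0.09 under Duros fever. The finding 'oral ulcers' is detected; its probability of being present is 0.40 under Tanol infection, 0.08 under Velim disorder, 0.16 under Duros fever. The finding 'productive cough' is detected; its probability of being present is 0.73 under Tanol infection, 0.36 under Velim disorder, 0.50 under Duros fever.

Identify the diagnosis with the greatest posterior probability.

Velim disorder

Multiply each prior by the joint likelihood of the evidence pattern:
  Tanol infection: 0.10 × 0.24 × 0.52 × 0.40 × 0.73 = 0.0036442
  Velim disorder: 0.47 × 0.63 × 0.93 × 0.08 × 0.36 = 0.0079307
  Duros fever: 0.43 × 0.71 × 0.09 × 0.16 × 0.50 = 0.0021982
Marginal likelihood of the evidence = 0.013773.
P(Tanol infection | evidence) ≈ 0.0036442 / 0.013773 ≈ 0.265
P(Velim disorder | evidence) ≈ 0.0079307 / 0.013773 ≈ 0.576
P(Duros fever | evidence) ≈ 0.0021982 / 0.013773 ≈ 0.160
The largest is 0.576, so Velim disorder is most probable.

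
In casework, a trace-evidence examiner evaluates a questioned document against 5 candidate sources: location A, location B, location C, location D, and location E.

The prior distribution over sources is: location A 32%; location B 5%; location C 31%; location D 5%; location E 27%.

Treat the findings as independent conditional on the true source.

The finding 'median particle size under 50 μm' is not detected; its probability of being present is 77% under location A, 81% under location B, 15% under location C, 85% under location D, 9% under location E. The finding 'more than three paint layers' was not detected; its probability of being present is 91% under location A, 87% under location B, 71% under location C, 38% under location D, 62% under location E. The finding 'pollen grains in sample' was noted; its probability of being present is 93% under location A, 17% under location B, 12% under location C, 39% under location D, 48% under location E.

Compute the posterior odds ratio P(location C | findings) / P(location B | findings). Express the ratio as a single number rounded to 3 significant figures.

Unnormalized posterior weight (prior times the finding likelihoods) for each of the two hypotheses (using 1 − P(present | H) for each absent finding):
  location C: 0.31 × (1 − 0.15) × (1 − 0.71) × 0.12 = 0.0091698
  location B: 0.05 × (1 − 0.81) × (1 − 0.87) × 0.17 = 0.00020995
Odds(location C : location B) = 0.0091698 / 0.00020995 ≈ 43.7.

43.7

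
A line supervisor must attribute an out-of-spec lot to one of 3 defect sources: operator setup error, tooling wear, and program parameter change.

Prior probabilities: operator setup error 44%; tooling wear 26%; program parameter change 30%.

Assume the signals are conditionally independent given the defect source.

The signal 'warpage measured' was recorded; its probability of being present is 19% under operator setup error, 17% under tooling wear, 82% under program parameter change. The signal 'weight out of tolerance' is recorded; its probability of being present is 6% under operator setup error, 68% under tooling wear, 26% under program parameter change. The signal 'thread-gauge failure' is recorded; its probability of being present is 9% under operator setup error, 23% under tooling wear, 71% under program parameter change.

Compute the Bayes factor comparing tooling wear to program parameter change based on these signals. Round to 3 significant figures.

The Bayes factor is the ratio of the joint likelihoods of the signal pattern under the two hypotheses.
  tooling wear: 0.17 × 0.68 × 0.23 = 0.026588
  program parameter change: 0.82 × 0.26 × 0.71 = 0.15137
Bayes factor = 0.026588 / 0.15137 ≈ 0.176

0.176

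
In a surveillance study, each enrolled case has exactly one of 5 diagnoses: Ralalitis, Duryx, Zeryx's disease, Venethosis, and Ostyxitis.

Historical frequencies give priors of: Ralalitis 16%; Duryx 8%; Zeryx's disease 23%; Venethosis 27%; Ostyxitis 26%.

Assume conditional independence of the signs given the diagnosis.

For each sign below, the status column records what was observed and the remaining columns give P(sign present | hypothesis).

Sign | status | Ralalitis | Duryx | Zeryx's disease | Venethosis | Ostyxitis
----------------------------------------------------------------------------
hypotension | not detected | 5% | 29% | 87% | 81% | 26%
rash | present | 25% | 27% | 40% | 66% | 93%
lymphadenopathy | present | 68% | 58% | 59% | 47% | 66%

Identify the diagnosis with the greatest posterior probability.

For each hypothesis, the unnormalized posterior weight is prior × product of the sign likelihoods (using 1 − P(present | H) for each absent sign):
  Ralalitis: 0.16 × (1 − 0.05) × 0.25 × 0.68 = 0.02584
  Duryx: 0.08 × (1 − 0.29) × 0.27 × 0.58 = 0.0088949
  Zeryx's disease: 0.23 × (1 − 0.87) × 0.40 × 0.59 = 0.0070564
  Venethosis: 0.27 × (1 − 0.81) × 0.66 × 0.47 = 0.015913
  Ostyxitis: 0.26 × (1 − 0.26) × 0.93 × 0.66 = 0.1181
Marginal likelihood of the evidence = 0.1758.
P(Ralalitis | evidence) ≈ 0.02584 / 0.1758 ≈ 0.147
P(Duryx | evidence) ≈ 0.0088949 / 0.1758 ≈ 0.051
P(Zeryx's disease | evidence) ≈ 0.0070564 / 0.1758 ≈ 0.040
P(Venethosis | evidence) ≈ 0.015913 / 0.1758 ≈ 0.091
P(Ostyxitis | evidence) ≈ 0.1181 / 0.1758 ≈ 0.672
The largest is 0.672, so Ostyxitis is most probable.

Ostyxitis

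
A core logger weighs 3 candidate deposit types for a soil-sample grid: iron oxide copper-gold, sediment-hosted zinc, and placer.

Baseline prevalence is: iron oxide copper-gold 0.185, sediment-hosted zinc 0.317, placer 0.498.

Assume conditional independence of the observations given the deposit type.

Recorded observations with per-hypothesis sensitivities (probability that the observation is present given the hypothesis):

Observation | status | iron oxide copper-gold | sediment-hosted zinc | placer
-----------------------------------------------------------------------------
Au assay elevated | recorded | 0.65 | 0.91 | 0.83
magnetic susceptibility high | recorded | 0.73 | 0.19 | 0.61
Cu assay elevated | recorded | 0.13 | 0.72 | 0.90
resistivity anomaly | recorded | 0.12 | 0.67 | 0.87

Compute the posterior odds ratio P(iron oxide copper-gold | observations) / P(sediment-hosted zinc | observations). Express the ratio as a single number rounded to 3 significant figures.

0.0518

Posterior odds equal prior odds times the likelihood ratio; only the two competing hypotheses matter.
  iron oxide copper-gold: 0.185 × 0.65 × 0.73 × 0.13 × 0.12 = 0.0013694
  sediment-hosted zinc: 0.317 × 0.91 × 0.19 × 0.72 × 0.67 = 0.02644
Odds(iron oxide copper-gold : sediment-hosted zinc) = 0.0013694 / 0.02644 ≈ 0.0518.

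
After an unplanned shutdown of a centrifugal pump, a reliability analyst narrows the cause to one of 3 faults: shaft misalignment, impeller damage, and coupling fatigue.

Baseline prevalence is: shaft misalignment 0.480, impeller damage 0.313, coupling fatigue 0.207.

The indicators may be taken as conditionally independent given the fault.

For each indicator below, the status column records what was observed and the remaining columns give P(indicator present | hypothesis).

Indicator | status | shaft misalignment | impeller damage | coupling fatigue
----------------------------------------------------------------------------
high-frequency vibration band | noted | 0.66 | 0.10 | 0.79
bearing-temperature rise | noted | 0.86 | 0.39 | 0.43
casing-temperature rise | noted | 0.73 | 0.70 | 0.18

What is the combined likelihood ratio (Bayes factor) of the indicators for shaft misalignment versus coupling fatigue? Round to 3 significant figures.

Take the product of per-indicator likelihoods under each hypothesis, then divide.
  shaft misalignment: 0.66 × 0.86 × 0.73 = 0.41435
  coupling fatigue: 0.79 × 0.43 × 0.18 = 0.061146
Bayes factor = 0.41435 / 0.061146 ≈ 6.78

6.78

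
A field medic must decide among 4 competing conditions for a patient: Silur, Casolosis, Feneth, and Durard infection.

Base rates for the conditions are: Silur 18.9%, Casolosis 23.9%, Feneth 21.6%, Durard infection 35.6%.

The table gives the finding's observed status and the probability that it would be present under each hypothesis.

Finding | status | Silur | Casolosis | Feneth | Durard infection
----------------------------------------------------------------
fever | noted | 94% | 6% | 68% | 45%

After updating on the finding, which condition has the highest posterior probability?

By Bayes' rule, the unnormalized weight for each hypothesis is prior × likelihood:
  Silur: 0.189 × 0.94 = 0.17766
  Casolosis: 0.239 × 0.06 = 0.01434
  Feneth: 0.216 × 0.68 = 0.14688
  Durard infection: 0.356 × 0.45 = 0.1602
The unnormalized weights sum to 0.49908.
P(Silur | evidence) ≈ 0.17766 / 0.49908 ≈ 0.356
P(Casolosis | evidence) ≈ 0.01434 / 0.49908 ≈ 0.029
P(Feneth | evidence) ≈ 0.14688 / 0.49908 ≈ 0.294
P(Durard infection | evidence) ≈ 0.1602 / 0.49908 ≈ 0.321
The largest is 0.356, so Silur is most probable.

Silur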